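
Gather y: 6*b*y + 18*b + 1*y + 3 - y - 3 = 6*b*y + 18*b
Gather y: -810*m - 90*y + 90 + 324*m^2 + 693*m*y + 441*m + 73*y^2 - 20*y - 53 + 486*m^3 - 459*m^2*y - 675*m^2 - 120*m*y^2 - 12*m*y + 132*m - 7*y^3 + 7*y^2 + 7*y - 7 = 486*m^3 - 351*m^2 - 237*m - 7*y^3 + y^2*(80 - 120*m) + y*(-459*m^2 + 681*m - 103) + 30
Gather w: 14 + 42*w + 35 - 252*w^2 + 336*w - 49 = -252*w^2 + 378*w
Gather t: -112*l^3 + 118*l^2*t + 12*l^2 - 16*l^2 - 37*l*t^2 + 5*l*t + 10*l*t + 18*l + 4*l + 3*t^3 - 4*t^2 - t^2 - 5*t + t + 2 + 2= -112*l^3 - 4*l^2 + 22*l + 3*t^3 + t^2*(-37*l - 5) + t*(118*l^2 + 15*l - 4) + 4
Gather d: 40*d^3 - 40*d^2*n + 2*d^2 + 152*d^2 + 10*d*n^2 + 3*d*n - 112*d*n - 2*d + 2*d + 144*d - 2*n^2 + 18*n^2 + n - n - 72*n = 40*d^3 + d^2*(154 - 40*n) + d*(10*n^2 - 109*n + 144) + 16*n^2 - 72*n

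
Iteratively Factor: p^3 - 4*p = (p)*(p^2 - 4) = p*(p + 2)*(p - 2)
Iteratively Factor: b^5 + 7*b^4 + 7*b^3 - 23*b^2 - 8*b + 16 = (b - 1)*(b^4 + 8*b^3 + 15*b^2 - 8*b - 16) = (b - 1)^2*(b^3 + 9*b^2 + 24*b + 16) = (b - 1)^2*(b + 4)*(b^2 + 5*b + 4) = (b - 1)^2*(b + 1)*(b + 4)*(b + 4)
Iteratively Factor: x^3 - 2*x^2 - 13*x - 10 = (x + 1)*(x^2 - 3*x - 10) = (x + 1)*(x + 2)*(x - 5)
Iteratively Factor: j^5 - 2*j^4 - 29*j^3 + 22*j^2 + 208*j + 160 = (j - 5)*(j^4 + 3*j^3 - 14*j^2 - 48*j - 32) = (j - 5)*(j + 2)*(j^3 + j^2 - 16*j - 16) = (j - 5)*(j + 2)*(j + 4)*(j^2 - 3*j - 4) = (j - 5)*(j + 1)*(j + 2)*(j + 4)*(j - 4)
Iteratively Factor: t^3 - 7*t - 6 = (t + 1)*(t^2 - t - 6) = (t + 1)*(t + 2)*(t - 3)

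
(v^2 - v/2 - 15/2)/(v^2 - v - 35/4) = 2*(v - 3)/(2*v - 7)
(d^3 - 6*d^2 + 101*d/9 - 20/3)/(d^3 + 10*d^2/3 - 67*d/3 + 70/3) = (d^2 - 13*d/3 + 4)/(d^2 + 5*d - 14)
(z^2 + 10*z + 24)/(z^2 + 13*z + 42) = (z + 4)/(z + 7)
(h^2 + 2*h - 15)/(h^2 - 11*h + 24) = (h + 5)/(h - 8)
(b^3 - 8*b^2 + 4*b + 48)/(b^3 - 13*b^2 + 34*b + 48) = (b^2 - 2*b - 8)/(b^2 - 7*b - 8)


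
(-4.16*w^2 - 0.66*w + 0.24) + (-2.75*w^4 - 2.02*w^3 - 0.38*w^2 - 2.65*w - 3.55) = -2.75*w^4 - 2.02*w^3 - 4.54*w^2 - 3.31*w - 3.31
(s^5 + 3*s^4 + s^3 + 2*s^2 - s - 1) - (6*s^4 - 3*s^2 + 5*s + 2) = s^5 - 3*s^4 + s^3 + 5*s^2 - 6*s - 3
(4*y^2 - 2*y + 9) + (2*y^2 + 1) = 6*y^2 - 2*y + 10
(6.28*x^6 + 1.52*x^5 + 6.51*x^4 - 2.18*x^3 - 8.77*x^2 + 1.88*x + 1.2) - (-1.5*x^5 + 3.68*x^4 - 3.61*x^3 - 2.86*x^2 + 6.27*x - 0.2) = 6.28*x^6 + 3.02*x^5 + 2.83*x^4 + 1.43*x^3 - 5.91*x^2 - 4.39*x + 1.4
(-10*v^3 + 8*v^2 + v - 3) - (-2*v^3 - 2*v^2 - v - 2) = -8*v^3 + 10*v^2 + 2*v - 1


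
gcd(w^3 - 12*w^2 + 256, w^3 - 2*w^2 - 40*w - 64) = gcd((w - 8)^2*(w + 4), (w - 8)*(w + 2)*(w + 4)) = w^2 - 4*w - 32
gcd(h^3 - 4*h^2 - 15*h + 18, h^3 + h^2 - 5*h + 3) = h^2 + 2*h - 3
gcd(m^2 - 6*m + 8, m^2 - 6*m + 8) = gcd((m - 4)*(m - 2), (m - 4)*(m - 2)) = m^2 - 6*m + 8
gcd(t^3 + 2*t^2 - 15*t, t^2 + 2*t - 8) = 1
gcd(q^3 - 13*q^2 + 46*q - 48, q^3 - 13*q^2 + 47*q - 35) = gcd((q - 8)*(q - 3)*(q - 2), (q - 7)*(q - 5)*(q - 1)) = 1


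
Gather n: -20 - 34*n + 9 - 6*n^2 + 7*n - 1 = -6*n^2 - 27*n - 12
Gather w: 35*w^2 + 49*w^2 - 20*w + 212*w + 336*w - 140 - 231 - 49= 84*w^2 + 528*w - 420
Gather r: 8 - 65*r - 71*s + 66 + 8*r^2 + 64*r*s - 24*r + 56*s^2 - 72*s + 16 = 8*r^2 + r*(64*s - 89) + 56*s^2 - 143*s + 90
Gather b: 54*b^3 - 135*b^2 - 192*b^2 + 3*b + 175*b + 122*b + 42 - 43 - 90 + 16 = 54*b^3 - 327*b^2 + 300*b - 75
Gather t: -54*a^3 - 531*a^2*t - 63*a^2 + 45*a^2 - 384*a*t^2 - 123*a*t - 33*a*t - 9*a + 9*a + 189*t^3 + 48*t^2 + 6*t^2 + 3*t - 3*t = -54*a^3 - 18*a^2 + 189*t^3 + t^2*(54 - 384*a) + t*(-531*a^2 - 156*a)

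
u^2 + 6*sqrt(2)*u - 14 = (u - sqrt(2))*(u + 7*sqrt(2))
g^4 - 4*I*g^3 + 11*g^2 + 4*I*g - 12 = (g - 1)*(g + 1)*(g - 6*I)*(g + 2*I)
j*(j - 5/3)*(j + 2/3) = j^3 - j^2 - 10*j/9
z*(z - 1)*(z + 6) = z^3 + 5*z^2 - 6*z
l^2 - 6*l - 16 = (l - 8)*(l + 2)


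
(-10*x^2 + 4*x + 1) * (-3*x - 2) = 30*x^3 + 8*x^2 - 11*x - 2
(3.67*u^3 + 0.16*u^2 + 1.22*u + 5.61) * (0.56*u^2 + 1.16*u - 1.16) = 2.0552*u^5 + 4.3468*u^4 - 3.3884*u^3 + 4.3712*u^2 + 5.0924*u - 6.5076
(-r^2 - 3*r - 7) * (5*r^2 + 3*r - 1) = -5*r^4 - 18*r^3 - 43*r^2 - 18*r + 7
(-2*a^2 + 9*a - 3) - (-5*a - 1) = -2*a^2 + 14*a - 2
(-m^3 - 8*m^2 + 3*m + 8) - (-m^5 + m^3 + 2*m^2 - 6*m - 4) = m^5 - 2*m^3 - 10*m^2 + 9*m + 12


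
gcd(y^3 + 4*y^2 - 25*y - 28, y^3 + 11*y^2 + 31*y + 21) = y^2 + 8*y + 7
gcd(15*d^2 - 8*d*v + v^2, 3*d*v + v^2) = 1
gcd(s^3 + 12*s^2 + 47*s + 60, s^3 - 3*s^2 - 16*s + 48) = s + 4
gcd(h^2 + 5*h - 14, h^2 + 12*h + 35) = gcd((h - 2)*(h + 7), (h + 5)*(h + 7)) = h + 7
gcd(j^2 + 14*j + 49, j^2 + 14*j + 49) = j^2 + 14*j + 49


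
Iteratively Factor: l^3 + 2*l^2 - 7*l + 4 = (l - 1)*(l^2 + 3*l - 4) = (l - 1)*(l + 4)*(l - 1)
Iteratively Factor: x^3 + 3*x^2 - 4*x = (x - 1)*(x^2 + 4*x) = (x - 1)*(x + 4)*(x)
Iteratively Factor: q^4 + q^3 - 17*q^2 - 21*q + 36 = (q - 1)*(q^3 + 2*q^2 - 15*q - 36) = (q - 1)*(q + 3)*(q^2 - q - 12) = (q - 1)*(q + 3)^2*(q - 4)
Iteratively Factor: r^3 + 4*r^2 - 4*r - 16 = (r - 2)*(r^2 + 6*r + 8) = (r - 2)*(r + 2)*(r + 4)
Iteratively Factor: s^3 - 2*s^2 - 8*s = (s + 2)*(s^2 - 4*s) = s*(s + 2)*(s - 4)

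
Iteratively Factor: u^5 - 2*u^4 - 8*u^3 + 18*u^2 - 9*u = (u)*(u^4 - 2*u^3 - 8*u^2 + 18*u - 9) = u*(u - 1)*(u^3 - u^2 - 9*u + 9) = u*(u - 1)^2*(u^2 - 9) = u*(u - 3)*(u - 1)^2*(u + 3)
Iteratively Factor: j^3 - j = (j - 1)*(j^2 + j) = (j - 1)*(j + 1)*(j)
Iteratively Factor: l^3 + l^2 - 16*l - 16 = (l - 4)*(l^2 + 5*l + 4) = (l - 4)*(l + 1)*(l + 4)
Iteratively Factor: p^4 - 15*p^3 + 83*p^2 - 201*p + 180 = (p - 4)*(p^3 - 11*p^2 + 39*p - 45) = (p - 4)*(p - 3)*(p^2 - 8*p + 15) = (p - 5)*(p - 4)*(p - 3)*(p - 3)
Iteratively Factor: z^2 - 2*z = (z - 2)*(z)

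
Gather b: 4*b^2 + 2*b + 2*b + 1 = 4*b^2 + 4*b + 1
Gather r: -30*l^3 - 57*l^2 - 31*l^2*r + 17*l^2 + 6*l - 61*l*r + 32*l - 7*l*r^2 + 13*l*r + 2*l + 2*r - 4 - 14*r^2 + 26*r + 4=-30*l^3 - 40*l^2 + 40*l + r^2*(-7*l - 14) + r*(-31*l^2 - 48*l + 28)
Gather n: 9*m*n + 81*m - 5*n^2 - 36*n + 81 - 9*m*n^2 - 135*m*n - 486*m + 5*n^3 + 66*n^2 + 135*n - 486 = -405*m + 5*n^3 + n^2*(61 - 9*m) + n*(99 - 126*m) - 405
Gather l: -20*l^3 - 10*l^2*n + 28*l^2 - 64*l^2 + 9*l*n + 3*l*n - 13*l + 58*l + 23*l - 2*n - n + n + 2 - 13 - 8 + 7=-20*l^3 + l^2*(-10*n - 36) + l*(12*n + 68) - 2*n - 12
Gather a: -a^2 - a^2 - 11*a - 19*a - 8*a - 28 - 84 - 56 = -2*a^2 - 38*a - 168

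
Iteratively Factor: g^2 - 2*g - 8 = (g - 4)*(g + 2)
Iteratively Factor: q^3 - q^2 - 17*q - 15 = (q - 5)*(q^2 + 4*q + 3) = (q - 5)*(q + 3)*(q + 1)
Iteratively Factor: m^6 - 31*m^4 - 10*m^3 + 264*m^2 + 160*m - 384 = (m - 4)*(m^5 + 4*m^4 - 15*m^3 - 70*m^2 - 16*m + 96) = (m - 4)*(m - 1)*(m^4 + 5*m^3 - 10*m^2 - 80*m - 96) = (m - 4)*(m - 1)*(m + 2)*(m^3 + 3*m^2 - 16*m - 48) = (m - 4)^2*(m - 1)*(m + 2)*(m^2 + 7*m + 12) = (m - 4)^2*(m - 1)*(m + 2)*(m + 3)*(m + 4)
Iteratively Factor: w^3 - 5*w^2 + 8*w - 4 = (w - 2)*(w^2 - 3*w + 2) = (w - 2)^2*(w - 1)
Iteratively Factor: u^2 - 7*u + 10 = (u - 2)*(u - 5)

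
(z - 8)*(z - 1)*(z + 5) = z^3 - 4*z^2 - 37*z + 40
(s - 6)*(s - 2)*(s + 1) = s^3 - 7*s^2 + 4*s + 12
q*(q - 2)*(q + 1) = q^3 - q^2 - 2*q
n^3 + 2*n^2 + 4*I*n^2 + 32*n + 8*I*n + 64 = (n + 2)*(n - 4*I)*(n + 8*I)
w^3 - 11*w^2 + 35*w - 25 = (w - 5)^2*(w - 1)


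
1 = 1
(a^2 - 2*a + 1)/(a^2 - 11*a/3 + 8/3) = 3*(a - 1)/(3*a - 8)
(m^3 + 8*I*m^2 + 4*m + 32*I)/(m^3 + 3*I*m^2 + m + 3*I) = (m^3 + 8*I*m^2 + 4*m + 32*I)/(m^3 + 3*I*m^2 + m + 3*I)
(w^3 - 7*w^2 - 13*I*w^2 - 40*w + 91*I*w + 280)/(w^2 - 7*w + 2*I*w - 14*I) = (w^2 - 13*I*w - 40)/(w + 2*I)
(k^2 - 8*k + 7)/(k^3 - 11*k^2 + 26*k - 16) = (k - 7)/(k^2 - 10*k + 16)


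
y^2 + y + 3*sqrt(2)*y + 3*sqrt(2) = (y + 1)*(y + 3*sqrt(2))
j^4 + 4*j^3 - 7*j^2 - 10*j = j*(j - 2)*(j + 1)*(j + 5)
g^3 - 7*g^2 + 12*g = g*(g - 4)*(g - 3)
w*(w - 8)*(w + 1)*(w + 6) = w^4 - w^3 - 50*w^2 - 48*w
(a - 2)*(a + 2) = a^2 - 4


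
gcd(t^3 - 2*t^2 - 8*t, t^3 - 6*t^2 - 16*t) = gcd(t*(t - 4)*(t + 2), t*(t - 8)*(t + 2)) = t^2 + 2*t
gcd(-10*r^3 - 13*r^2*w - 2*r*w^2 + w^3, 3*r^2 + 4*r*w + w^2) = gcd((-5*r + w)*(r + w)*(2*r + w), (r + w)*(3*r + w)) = r + w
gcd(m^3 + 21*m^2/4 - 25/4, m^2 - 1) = m - 1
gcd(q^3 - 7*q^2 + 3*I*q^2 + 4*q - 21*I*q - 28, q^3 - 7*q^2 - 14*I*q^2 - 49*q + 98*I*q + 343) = q - 7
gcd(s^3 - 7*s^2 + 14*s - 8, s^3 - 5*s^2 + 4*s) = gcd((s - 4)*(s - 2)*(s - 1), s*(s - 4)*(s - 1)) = s^2 - 5*s + 4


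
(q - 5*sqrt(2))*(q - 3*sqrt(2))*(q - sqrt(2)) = q^3 - 9*sqrt(2)*q^2 + 46*q - 30*sqrt(2)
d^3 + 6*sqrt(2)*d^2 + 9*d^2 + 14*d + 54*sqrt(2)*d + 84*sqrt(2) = (d + 2)*(d + 7)*(d + 6*sqrt(2))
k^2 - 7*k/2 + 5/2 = (k - 5/2)*(k - 1)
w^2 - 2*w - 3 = (w - 3)*(w + 1)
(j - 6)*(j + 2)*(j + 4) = j^3 - 28*j - 48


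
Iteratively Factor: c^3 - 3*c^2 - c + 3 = (c + 1)*(c^2 - 4*c + 3) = (c - 3)*(c + 1)*(c - 1)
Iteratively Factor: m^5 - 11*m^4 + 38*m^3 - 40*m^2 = (m)*(m^4 - 11*m^3 + 38*m^2 - 40*m) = m*(m - 4)*(m^3 - 7*m^2 + 10*m) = m^2*(m - 4)*(m^2 - 7*m + 10) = m^2*(m - 4)*(m - 2)*(m - 5)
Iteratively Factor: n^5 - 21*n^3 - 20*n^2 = (n)*(n^4 - 21*n^2 - 20*n) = n*(n + 1)*(n^3 - n^2 - 20*n) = n^2*(n + 1)*(n^2 - n - 20) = n^2*(n - 5)*(n + 1)*(n + 4)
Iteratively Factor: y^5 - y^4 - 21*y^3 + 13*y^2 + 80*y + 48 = (y + 1)*(y^4 - 2*y^3 - 19*y^2 + 32*y + 48) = (y - 4)*(y + 1)*(y^3 + 2*y^2 - 11*y - 12) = (y - 4)*(y + 1)*(y + 4)*(y^2 - 2*y - 3) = (y - 4)*(y + 1)^2*(y + 4)*(y - 3)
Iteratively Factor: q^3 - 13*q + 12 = (q - 3)*(q^2 + 3*q - 4) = (q - 3)*(q + 4)*(q - 1)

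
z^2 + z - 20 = (z - 4)*(z + 5)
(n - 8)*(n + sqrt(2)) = n^2 - 8*n + sqrt(2)*n - 8*sqrt(2)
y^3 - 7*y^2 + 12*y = y*(y - 4)*(y - 3)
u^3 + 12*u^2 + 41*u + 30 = (u + 1)*(u + 5)*(u + 6)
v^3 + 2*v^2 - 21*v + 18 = (v - 3)*(v - 1)*(v + 6)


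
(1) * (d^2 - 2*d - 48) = d^2 - 2*d - 48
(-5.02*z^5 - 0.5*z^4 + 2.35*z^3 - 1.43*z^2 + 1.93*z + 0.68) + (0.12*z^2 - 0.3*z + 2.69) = -5.02*z^5 - 0.5*z^4 + 2.35*z^3 - 1.31*z^2 + 1.63*z + 3.37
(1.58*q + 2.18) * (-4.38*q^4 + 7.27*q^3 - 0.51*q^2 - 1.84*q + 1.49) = -6.9204*q^5 + 1.9382*q^4 + 15.0428*q^3 - 4.019*q^2 - 1.657*q + 3.2482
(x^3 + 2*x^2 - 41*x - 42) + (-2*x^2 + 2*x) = x^3 - 39*x - 42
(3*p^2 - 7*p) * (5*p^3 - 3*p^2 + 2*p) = 15*p^5 - 44*p^4 + 27*p^3 - 14*p^2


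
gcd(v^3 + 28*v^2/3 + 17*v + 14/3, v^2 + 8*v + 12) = v + 2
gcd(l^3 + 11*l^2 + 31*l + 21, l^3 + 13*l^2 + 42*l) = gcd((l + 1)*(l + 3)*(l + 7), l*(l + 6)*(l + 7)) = l + 7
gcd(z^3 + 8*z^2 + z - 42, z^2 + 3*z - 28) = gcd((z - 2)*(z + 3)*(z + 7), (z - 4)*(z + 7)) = z + 7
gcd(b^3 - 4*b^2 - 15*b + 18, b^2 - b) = b - 1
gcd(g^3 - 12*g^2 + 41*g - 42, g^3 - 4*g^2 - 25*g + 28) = g - 7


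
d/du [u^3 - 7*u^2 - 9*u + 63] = 3*u^2 - 14*u - 9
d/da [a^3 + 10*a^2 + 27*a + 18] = 3*a^2 + 20*a + 27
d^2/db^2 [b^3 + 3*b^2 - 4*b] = 6*b + 6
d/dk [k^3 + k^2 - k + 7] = 3*k^2 + 2*k - 1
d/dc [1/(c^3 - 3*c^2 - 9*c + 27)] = 3*(-c^2 + 2*c + 3)/(c^3 - 3*c^2 - 9*c + 27)^2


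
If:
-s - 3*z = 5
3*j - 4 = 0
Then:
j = 4/3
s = -3*z - 5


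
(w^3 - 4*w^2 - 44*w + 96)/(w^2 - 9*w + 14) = (w^2 - 2*w - 48)/(w - 7)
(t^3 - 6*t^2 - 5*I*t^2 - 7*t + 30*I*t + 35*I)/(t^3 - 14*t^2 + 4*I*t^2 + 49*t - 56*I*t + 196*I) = (t^2 + t*(1 - 5*I) - 5*I)/(t^2 + t*(-7 + 4*I) - 28*I)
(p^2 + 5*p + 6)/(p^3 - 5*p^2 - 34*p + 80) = (p^2 + 5*p + 6)/(p^3 - 5*p^2 - 34*p + 80)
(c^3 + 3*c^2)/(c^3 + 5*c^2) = (c + 3)/(c + 5)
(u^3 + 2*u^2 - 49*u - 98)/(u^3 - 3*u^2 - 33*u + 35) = (u^2 + 9*u + 14)/(u^2 + 4*u - 5)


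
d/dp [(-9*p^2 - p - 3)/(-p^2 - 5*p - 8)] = (44*p^2 + 138*p - 7)/(p^4 + 10*p^3 + 41*p^2 + 80*p + 64)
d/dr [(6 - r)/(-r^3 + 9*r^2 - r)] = (r*(r^2 - 9*r + 1) - (r - 6)*(3*r^2 - 18*r + 1))/(r^2*(r^2 - 9*r + 1)^2)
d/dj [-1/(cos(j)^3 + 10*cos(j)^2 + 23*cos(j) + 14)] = (3*sin(j)^2 - 20*cos(j) - 26)*sin(j)/(cos(j)^3 + 10*cos(j)^2 + 23*cos(j) + 14)^2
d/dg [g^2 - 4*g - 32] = 2*g - 4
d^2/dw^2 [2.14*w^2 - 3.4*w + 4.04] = 4.28000000000000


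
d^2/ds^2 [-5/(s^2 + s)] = 10*(s*(s + 1) - (2*s + 1)^2)/(s^3*(s + 1)^3)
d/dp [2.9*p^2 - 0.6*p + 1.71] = 5.8*p - 0.6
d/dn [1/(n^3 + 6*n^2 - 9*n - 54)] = 3*(-n^2 - 4*n + 3)/(n^3 + 6*n^2 - 9*n - 54)^2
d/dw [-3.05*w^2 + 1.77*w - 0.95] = 1.77 - 6.1*w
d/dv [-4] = 0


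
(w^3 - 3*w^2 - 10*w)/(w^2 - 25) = w*(w + 2)/(w + 5)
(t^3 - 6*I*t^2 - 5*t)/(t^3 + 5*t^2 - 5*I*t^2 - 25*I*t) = (t - I)/(t + 5)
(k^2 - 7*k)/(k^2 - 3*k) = (k - 7)/(k - 3)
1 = 1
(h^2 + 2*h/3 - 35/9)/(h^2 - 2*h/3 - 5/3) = (h + 7/3)/(h + 1)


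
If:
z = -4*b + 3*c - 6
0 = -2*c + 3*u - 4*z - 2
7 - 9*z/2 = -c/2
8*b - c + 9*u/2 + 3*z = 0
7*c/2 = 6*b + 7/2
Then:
No Solution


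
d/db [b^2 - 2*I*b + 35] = 2*b - 2*I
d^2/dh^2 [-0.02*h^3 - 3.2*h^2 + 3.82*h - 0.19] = -0.12*h - 6.4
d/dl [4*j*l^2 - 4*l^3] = 4*l*(2*j - 3*l)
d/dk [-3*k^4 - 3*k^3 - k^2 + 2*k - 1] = -12*k^3 - 9*k^2 - 2*k + 2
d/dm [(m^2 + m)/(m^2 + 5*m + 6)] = 2*(2*m^2 + 6*m + 3)/(m^4 + 10*m^3 + 37*m^2 + 60*m + 36)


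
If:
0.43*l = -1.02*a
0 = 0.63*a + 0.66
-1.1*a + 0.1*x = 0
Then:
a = -1.05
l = 2.49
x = -11.52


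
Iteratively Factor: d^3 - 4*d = (d + 2)*(d^2 - 2*d) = (d - 2)*(d + 2)*(d)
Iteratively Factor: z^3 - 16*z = (z + 4)*(z^2 - 4*z) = z*(z + 4)*(z - 4)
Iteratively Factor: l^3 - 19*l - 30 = (l - 5)*(l^2 + 5*l + 6) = (l - 5)*(l + 2)*(l + 3)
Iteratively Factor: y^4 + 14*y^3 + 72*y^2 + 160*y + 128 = (y + 4)*(y^3 + 10*y^2 + 32*y + 32) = (y + 4)^2*(y^2 + 6*y + 8) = (y + 4)^3*(y + 2)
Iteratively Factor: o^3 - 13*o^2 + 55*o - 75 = (o - 5)*(o^2 - 8*o + 15) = (o - 5)^2*(o - 3)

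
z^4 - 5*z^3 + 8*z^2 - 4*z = z*(z - 2)^2*(z - 1)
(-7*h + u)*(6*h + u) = -42*h^2 - h*u + u^2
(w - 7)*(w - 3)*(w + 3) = w^3 - 7*w^2 - 9*w + 63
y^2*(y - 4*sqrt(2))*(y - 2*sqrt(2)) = y^4 - 6*sqrt(2)*y^3 + 16*y^2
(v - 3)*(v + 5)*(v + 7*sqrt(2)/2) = v^3 + 2*v^2 + 7*sqrt(2)*v^2/2 - 15*v + 7*sqrt(2)*v - 105*sqrt(2)/2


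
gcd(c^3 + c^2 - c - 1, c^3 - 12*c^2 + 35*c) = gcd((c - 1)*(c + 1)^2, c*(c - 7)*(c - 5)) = 1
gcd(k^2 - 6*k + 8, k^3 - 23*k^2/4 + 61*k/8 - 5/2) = k - 4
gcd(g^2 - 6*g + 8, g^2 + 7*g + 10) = 1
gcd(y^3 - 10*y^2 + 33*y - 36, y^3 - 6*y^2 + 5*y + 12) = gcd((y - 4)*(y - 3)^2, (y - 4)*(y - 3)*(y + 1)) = y^2 - 7*y + 12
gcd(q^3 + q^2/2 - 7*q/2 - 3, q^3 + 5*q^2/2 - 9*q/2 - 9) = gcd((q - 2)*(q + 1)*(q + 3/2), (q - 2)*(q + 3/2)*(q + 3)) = q^2 - q/2 - 3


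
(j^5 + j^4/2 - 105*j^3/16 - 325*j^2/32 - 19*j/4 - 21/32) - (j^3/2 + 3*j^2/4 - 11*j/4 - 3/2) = j^5 + j^4/2 - 113*j^3/16 - 349*j^2/32 - 2*j + 27/32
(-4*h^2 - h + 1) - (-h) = 1 - 4*h^2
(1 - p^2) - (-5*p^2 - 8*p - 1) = 4*p^2 + 8*p + 2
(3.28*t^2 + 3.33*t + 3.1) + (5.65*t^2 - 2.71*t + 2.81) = 8.93*t^2 + 0.62*t + 5.91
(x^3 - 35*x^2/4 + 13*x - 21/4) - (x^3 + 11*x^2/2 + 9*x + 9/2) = -57*x^2/4 + 4*x - 39/4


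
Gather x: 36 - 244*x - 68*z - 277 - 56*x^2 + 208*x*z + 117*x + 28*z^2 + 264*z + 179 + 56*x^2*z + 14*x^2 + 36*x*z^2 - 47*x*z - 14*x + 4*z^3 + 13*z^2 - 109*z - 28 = x^2*(56*z - 42) + x*(36*z^2 + 161*z - 141) + 4*z^3 + 41*z^2 + 87*z - 90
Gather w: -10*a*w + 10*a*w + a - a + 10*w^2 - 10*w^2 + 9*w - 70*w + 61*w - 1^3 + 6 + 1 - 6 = 0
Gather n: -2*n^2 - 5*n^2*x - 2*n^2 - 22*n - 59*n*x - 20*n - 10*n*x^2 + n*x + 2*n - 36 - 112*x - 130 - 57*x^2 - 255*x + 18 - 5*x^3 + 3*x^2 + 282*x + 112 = n^2*(-5*x - 4) + n*(-10*x^2 - 58*x - 40) - 5*x^3 - 54*x^2 - 85*x - 36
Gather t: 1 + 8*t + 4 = 8*t + 5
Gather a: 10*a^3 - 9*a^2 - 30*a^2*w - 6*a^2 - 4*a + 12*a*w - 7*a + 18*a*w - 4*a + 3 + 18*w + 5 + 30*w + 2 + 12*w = 10*a^3 + a^2*(-30*w - 15) + a*(30*w - 15) + 60*w + 10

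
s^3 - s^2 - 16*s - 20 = (s - 5)*(s + 2)^2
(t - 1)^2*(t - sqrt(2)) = t^3 - 2*t^2 - sqrt(2)*t^2 + t + 2*sqrt(2)*t - sqrt(2)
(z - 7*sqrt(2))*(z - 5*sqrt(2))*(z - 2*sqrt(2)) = z^3 - 14*sqrt(2)*z^2 + 118*z - 140*sqrt(2)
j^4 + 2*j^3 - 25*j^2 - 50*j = j*(j - 5)*(j + 2)*(j + 5)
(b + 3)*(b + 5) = b^2 + 8*b + 15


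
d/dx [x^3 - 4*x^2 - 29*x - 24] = 3*x^2 - 8*x - 29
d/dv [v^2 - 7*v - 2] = 2*v - 7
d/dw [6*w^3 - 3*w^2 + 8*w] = 18*w^2 - 6*w + 8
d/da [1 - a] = -1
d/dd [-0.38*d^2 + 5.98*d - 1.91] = 5.98 - 0.76*d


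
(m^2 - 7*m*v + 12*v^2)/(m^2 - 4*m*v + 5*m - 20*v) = (m - 3*v)/(m + 5)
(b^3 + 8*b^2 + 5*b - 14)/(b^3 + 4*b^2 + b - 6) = (b + 7)/(b + 3)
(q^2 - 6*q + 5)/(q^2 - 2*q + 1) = (q - 5)/(q - 1)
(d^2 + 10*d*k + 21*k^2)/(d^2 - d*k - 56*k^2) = (d + 3*k)/(d - 8*k)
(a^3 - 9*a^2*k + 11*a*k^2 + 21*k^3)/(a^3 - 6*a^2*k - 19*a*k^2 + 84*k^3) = (a + k)/(a + 4*k)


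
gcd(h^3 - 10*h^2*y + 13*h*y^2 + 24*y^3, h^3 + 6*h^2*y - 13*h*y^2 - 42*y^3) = -h + 3*y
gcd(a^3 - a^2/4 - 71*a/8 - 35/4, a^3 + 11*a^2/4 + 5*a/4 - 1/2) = a + 2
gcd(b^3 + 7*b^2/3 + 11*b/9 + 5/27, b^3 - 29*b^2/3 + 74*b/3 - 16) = 1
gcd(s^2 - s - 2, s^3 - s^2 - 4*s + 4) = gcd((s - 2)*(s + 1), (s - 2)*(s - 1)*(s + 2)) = s - 2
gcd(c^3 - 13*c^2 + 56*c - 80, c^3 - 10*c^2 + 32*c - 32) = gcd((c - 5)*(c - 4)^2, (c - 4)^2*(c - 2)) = c^2 - 8*c + 16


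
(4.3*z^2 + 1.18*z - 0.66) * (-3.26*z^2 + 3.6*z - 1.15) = -14.018*z^4 + 11.6332*z^3 + 1.4546*z^2 - 3.733*z + 0.759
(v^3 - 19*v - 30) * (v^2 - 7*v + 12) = v^5 - 7*v^4 - 7*v^3 + 103*v^2 - 18*v - 360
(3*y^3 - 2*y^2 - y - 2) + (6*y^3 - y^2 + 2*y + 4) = 9*y^3 - 3*y^2 + y + 2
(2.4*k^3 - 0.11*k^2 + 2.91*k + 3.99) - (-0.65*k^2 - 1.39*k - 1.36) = 2.4*k^3 + 0.54*k^2 + 4.3*k + 5.35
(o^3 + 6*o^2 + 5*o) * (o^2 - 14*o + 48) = o^5 - 8*o^4 - 31*o^3 + 218*o^2 + 240*o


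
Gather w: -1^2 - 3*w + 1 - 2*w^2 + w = -2*w^2 - 2*w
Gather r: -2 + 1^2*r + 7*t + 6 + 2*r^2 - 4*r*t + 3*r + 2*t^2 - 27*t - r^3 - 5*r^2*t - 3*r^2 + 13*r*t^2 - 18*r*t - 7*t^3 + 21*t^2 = -r^3 + r^2*(-5*t - 1) + r*(13*t^2 - 22*t + 4) - 7*t^3 + 23*t^2 - 20*t + 4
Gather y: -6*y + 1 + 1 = 2 - 6*y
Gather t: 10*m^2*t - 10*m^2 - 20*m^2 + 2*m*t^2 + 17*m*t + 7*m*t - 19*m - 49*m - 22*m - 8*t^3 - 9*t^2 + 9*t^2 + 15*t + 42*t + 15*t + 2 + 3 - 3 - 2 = -30*m^2 + 2*m*t^2 - 90*m - 8*t^3 + t*(10*m^2 + 24*m + 72)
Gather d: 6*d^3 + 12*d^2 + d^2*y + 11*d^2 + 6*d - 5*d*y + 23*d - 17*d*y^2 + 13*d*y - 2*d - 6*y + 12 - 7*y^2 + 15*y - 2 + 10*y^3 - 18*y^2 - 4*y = 6*d^3 + d^2*(y + 23) + d*(-17*y^2 + 8*y + 27) + 10*y^3 - 25*y^2 + 5*y + 10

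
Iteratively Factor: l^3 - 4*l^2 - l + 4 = (l - 1)*(l^2 - 3*l - 4) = (l - 1)*(l + 1)*(l - 4)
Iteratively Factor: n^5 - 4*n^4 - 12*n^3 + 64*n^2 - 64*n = (n - 2)*(n^4 - 2*n^3 - 16*n^2 + 32*n) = n*(n - 2)*(n^3 - 2*n^2 - 16*n + 32) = n*(n - 2)*(n + 4)*(n^2 - 6*n + 8) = n*(n - 4)*(n - 2)*(n + 4)*(n - 2)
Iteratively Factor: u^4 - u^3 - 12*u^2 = (u)*(u^3 - u^2 - 12*u) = u^2*(u^2 - u - 12) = u^2*(u - 4)*(u + 3)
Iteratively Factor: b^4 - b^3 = (b)*(b^3 - b^2) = b^2*(b^2 - b) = b^3*(b - 1)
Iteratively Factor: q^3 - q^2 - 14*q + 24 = (q - 2)*(q^2 + q - 12) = (q - 2)*(q + 4)*(q - 3)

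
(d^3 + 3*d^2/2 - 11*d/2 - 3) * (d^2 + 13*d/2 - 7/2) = d^5 + 8*d^4 + 3*d^3/4 - 44*d^2 - d/4 + 21/2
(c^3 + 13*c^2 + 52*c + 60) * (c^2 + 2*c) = c^5 + 15*c^4 + 78*c^3 + 164*c^2 + 120*c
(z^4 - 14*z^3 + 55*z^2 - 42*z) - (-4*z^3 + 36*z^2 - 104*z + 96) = z^4 - 10*z^3 + 19*z^2 + 62*z - 96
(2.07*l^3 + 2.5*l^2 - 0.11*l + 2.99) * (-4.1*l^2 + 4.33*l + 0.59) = -8.487*l^5 - 1.2869*l^4 + 12.4973*l^3 - 11.2603*l^2 + 12.8818*l + 1.7641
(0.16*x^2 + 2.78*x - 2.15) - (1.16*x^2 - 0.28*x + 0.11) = -1.0*x^2 + 3.06*x - 2.26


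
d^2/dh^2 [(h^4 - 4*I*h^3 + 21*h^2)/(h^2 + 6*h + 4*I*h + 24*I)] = (2*h^6 + h^5*(36 + 24*I) + h^4*(120 + 432*I) + h^3*(-1596 + 1976*I) + h^2*(-3456 - 720*I) + 13824*I*h - 24192)/(h^6 + h^5*(18 + 12*I) + h^4*(60 + 216*I) + h^3*(-648 + 1232*I) + h^2*(-5184 + 1440*I) + h*(-10368 - 6912*I) - 13824*I)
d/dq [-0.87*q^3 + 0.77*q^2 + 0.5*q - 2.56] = -2.61*q^2 + 1.54*q + 0.5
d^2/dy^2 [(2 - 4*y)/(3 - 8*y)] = -64/(8*y - 3)^3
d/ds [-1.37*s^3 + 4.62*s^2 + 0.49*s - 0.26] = -4.11*s^2 + 9.24*s + 0.49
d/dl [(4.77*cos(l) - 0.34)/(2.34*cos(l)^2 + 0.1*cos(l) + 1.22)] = (11.1618*cos(l)^2 - 1.5912*cos(l) - 5.8534)*sin(l)/(5.4756*cos(l)^4 + 0.468*cos(l)^3 + 5.7196*cos(l)^2 + 0.244*cos(l) + 1.4884)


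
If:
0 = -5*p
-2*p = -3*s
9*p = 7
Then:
No Solution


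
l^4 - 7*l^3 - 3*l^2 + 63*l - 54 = (l - 6)*(l - 3)*(l - 1)*(l + 3)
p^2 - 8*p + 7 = (p - 7)*(p - 1)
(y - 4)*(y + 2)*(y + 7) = y^3 + 5*y^2 - 22*y - 56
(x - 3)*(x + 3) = x^2 - 9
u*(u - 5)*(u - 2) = u^3 - 7*u^2 + 10*u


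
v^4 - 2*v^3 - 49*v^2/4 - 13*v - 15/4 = (v - 5)*(v + 1/2)*(v + 1)*(v + 3/2)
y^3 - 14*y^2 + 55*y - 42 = (y - 7)*(y - 6)*(y - 1)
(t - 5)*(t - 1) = t^2 - 6*t + 5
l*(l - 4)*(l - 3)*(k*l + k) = k*l^4 - 6*k*l^3 + 5*k*l^2 + 12*k*l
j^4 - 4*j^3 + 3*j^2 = j^2*(j - 3)*(j - 1)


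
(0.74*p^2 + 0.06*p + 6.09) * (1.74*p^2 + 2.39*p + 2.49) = 1.2876*p^4 + 1.873*p^3 + 12.5826*p^2 + 14.7045*p + 15.1641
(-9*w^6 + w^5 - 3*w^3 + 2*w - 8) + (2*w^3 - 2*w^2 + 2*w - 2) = -9*w^6 + w^5 - w^3 - 2*w^2 + 4*w - 10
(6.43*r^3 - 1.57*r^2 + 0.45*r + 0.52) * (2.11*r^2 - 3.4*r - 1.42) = 13.5673*r^5 - 25.1747*r^4 - 2.8431*r^3 + 1.7966*r^2 - 2.407*r - 0.7384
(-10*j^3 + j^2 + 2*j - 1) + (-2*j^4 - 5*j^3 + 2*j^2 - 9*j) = -2*j^4 - 15*j^3 + 3*j^2 - 7*j - 1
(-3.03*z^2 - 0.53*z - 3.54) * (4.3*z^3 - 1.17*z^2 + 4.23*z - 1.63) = -13.029*z^5 + 1.2661*z^4 - 27.4188*z^3 + 6.8388*z^2 - 14.1103*z + 5.7702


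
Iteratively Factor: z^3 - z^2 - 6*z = (z + 2)*(z^2 - 3*z) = z*(z + 2)*(z - 3)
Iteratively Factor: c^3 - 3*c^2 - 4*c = (c)*(c^2 - 3*c - 4) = c*(c + 1)*(c - 4)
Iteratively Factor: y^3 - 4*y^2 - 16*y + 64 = (y + 4)*(y^2 - 8*y + 16) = (y - 4)*(y + 4)*(y - 4)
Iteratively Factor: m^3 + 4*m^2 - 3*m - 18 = (m + 3)*(m^2 + m - 6) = (m + 3)^2*(m - 2)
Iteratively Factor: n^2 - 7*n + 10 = (n - 2)*(n - 5)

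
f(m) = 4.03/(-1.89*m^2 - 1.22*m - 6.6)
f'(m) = 4.03*(3.78*m + 1.22)/(-1.89*m^2 - 1.22*m - 6.6)^2 = (15.2334*m + 4.9166)/(1.89*m^2 + 1.22*m + 6.6)^2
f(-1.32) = -0.49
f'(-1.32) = -0.22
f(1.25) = -0.36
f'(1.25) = 0.20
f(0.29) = -0.57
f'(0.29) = 0.18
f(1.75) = -0.28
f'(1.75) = 0.15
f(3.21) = -0.13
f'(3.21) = 0.06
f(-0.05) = -0.62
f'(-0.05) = 0.10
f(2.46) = -0.19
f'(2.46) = 0.10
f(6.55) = -0.04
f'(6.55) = 0.01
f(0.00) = -0.61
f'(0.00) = 0.11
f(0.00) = -0.61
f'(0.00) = 0.11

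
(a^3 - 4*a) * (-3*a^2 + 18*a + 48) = -3*a^5 + 18*a^4 + 60*a^3 - 72*a^2 - 192*a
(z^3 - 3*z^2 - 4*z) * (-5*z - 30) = -5*z^4 - 15*z^3 + 110*z^2 + 120*z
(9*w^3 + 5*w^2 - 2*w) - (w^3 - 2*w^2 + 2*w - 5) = 8*w^3 + 7*w^2 - 4*w + 5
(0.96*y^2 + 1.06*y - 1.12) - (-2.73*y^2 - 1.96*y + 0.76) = 3.69*y^2 + 3.02*y - 1.88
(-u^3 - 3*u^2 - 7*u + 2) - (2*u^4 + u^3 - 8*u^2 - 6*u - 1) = -2*u^4 - 2*u^3 + 5*u^2 - u + 3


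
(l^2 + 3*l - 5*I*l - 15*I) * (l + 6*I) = l^3 + 3*l^2 + I*l^2 + 30*l + 3*I*l + 90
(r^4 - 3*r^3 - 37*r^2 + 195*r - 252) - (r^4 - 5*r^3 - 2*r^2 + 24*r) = 2*r^3 - 35*r^2 + 171*r - 252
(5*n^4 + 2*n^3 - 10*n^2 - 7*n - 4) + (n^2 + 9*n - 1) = 5*n^4 + 2*n^3 - 9*n^2 + 2*n - 5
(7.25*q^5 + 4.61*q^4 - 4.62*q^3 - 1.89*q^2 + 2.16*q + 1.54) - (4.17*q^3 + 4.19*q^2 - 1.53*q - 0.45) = 7.25*q^5 + 4.61*q^4 - 8.79*q^3 - 6.08*q^2 + 3.69*q + 1.99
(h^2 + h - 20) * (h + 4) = h^3 + 5*h^2 - 16*h - 80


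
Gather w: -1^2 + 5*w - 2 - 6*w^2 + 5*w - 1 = -6*w^2 + 10*w - 4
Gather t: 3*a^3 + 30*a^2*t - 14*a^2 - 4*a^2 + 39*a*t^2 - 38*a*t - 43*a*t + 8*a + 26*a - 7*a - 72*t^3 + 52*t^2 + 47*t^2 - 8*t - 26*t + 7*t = 3*a^3 - 18*a^2 + 27*a - 72*t^3 + t^2*(39*a + 99) + t*(30*a^2 - 81*a - 27)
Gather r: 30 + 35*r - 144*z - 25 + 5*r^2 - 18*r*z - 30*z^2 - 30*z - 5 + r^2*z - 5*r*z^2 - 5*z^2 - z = r^2*(z + 5) + r*(-5*z^2 - 18*z + 35) - 35*z^2 - 175*z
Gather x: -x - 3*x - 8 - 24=-4*x - 32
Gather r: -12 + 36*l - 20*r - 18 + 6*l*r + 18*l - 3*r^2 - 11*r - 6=54*l - 3*r^2 + r*(6*l - 31) - 36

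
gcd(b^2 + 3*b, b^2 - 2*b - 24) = 1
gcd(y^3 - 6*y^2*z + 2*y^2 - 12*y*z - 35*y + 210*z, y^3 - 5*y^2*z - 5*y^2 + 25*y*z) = y - 5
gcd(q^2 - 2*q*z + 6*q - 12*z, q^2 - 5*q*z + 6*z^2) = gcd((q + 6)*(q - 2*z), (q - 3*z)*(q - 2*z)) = -q + 2*z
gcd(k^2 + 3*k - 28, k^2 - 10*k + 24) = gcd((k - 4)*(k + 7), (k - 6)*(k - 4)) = k - 4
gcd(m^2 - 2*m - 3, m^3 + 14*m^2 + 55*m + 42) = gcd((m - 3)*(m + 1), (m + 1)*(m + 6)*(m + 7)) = m + 1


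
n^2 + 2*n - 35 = (n - 5)*(n + 7)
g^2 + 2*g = g*(g + 2)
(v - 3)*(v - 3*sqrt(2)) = v^2 - 3*sqrt(2)*v - 3*v + 9*sqrt(2)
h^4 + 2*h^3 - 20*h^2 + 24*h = h*(h - 2)^2*(h + 6)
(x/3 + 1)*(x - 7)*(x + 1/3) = x^3/3 - 11*x^2/9 - 67*x/9 - 7/3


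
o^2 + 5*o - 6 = (o - 1)*(o + 6)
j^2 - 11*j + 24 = (j - 8)*(j - 3)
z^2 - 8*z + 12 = (z - 6)*(z - 2)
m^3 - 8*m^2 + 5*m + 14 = (m - 7)*(m - 2)*(m + 1)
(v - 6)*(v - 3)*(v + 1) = v^3 - 8*v^2 + 9*v + 18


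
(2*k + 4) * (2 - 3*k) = -6*k^2 - 8*k + 8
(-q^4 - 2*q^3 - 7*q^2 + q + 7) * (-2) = 2*q^4 + 4*q^3 + 14*q^2 - 2*q - 14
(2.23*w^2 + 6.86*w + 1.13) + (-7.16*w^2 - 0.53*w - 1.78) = -4.93*w^2 + 6.33*w - 0.65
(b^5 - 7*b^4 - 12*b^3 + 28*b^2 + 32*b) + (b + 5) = b^5 - 7*b^4 - 12*b^3 + 28*b^2 + 33*b + 5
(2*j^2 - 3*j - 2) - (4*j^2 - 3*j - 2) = -2*j^2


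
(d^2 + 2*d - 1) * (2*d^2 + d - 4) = 2*d^4 + 5*d^3 - 4*d^2 - 9*d + 4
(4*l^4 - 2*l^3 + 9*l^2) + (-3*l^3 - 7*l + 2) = 4*l^4 - 5*l^3 + 9*l^2 - 7*l + 2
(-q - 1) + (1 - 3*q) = -4*q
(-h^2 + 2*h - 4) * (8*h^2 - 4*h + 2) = -8*h^4 + 20*h^3 - 42*h^2 + 20*h - 8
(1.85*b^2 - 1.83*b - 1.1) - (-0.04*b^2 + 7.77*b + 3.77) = 1.89*b^2 - 9.6*b - 4.87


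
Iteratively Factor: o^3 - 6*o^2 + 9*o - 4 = (o - 1)*(o^2 - 5*o + 4) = (o - 4)*(o - 1)*(o - 1)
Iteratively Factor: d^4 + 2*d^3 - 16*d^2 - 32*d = (d + 4)*(d^3 - 2*d^2 - 8*d) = (d - 4)*(d + 4)*(d^2 + 2*d) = d*(d - 4)*(d + 4)*(d + 2)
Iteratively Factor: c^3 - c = (c + 1)*(c^2 - c) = c*(c + 1)*(c - 1)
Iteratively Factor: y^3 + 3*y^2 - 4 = (y + 2)*(y^2 + y - 2) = (y - 1)*(y + 2)*(y + 2)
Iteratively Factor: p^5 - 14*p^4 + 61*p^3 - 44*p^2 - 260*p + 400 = (p - 2)*(p^4 - 12*p^3 + 37*p^2 + 30*p - 200) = (p - 5)*(p - 2)*(p^3 - 7*p^2 + 2*p + 40) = (p - 5)*(p - 4)*(p - 2)*(p^2 - 3*p - 10) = (p - 5)^2*(p - 4)*(p - 2)*(p + 2)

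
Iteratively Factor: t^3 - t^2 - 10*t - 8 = (t - 4)*(t^2 + 3*t + 2) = (t - 4)*(t + 2)*(t + 1)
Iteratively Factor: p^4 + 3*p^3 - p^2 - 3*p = (p + 1)*(p^3 + 2*p^2 - 3*p) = (p + 1)*(p + 3)*(p^2 - p) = p*(p + 1)*(p + 3)*(p - 1)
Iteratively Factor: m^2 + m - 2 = (m + 2)*(m - 1)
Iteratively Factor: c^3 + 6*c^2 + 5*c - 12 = (c + 4)*(c^2 + 2*c - 3) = (c - 1)*(c + 4)*(c + 3)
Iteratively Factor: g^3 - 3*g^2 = (g)*(g^2 - 3*g) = g^2*(g - 3)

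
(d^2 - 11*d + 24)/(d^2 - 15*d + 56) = (d - 3)/(d - 7)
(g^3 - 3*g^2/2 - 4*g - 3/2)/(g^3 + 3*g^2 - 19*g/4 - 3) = 2*(g^2 - 2*g - 3)/(2*g^2 + 5*g - 12)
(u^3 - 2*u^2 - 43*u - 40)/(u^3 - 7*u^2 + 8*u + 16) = (u^2 - 3*u - 40)/(u^2 - 8*u + 16)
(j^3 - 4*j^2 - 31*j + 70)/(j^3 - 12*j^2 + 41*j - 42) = (j + 5)/(j - 3)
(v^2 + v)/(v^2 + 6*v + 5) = v/(v + 5)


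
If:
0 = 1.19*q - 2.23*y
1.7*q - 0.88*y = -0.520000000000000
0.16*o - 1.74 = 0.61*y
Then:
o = 10.02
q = -0.42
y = -0.23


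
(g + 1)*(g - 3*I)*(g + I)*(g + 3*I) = g^4 + g^3 + I*g^3 + 9*g^2 + I*g^2 + 9*g + 9*I*g + 9*I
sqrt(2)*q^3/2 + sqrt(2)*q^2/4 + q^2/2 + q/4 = q*(q + 1/2)*(sqrt(2)*q/2 + 1/2)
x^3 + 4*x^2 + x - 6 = (x - 1)*(x + 2)*(x + 3)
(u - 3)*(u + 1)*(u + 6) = u^3 + 4*u^2 - 15*u - 18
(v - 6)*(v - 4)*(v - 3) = v^3 - 13*v^2 + 54*v - 72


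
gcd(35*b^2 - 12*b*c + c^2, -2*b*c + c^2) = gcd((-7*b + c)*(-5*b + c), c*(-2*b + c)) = 1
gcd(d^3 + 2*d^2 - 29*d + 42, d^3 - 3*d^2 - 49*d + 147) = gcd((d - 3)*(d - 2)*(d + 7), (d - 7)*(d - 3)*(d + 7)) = d^2 + 4*d - 21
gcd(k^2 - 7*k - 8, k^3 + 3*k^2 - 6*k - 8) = k + 1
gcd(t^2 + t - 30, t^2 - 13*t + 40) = t - 5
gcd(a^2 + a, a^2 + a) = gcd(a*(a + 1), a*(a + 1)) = a^2 + a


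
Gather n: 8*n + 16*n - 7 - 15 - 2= 24*n - 24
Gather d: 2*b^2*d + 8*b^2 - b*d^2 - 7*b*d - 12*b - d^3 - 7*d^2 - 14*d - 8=8*b^2 - 12*b - d^3 + d^2*(-b - 7) + d*(2*b^2 - 7*b - 14) - 8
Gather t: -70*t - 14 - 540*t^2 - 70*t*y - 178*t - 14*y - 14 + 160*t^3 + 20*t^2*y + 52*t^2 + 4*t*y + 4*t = 160*t^3 + t^2*(20*y - 488) + t*(-66*y - 244) - 14*y - 28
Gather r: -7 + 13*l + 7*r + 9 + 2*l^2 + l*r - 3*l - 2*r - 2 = 2*l^2 + 10*l + r*(l + 5)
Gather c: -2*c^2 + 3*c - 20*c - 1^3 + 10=-2*c^2 - 17*c + 9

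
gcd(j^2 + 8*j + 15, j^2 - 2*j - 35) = j + 5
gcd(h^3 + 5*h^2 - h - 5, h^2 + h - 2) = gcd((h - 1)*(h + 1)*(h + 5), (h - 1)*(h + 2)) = h - 1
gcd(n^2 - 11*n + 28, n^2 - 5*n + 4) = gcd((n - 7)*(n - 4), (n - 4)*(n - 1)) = n - 4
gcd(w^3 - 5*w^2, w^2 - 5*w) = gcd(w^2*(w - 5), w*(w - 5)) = w^2 - 5*w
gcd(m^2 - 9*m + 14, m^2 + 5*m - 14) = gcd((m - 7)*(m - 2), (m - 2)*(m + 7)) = m - 2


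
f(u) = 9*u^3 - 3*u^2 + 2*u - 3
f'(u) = 27*u^2 - 6*u + 2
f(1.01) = 5.23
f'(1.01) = 23.48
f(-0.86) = -12.66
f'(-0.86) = 27.13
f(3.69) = 415.72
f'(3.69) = 347.49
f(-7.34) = -3738.33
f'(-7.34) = 1500.68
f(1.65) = 32.56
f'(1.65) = 65.61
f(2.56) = 133.45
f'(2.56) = 163.59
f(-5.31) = -1445.70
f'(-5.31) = 795.15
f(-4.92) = -1157.32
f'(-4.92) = 685.09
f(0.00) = -3.00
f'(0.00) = 2.00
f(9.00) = 6333.00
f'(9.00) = 2135.00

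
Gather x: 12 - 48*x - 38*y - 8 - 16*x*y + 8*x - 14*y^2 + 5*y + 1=x*(-16*y - 40) - 14*y^2 - 33*y + 5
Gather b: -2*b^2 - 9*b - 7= -2*b^2 - 9*b - 7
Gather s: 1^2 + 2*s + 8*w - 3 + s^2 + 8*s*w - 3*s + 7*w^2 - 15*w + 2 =s^2 + s*(8*w - 1) + 7*w^2 - 7*w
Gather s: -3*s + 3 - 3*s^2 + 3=-3*s^2 - 3*s + 6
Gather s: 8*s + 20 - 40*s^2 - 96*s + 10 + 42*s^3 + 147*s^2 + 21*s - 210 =42*s^3 + 107*s^2 - 67*s - 180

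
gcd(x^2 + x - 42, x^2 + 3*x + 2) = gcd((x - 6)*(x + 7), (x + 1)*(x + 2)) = 1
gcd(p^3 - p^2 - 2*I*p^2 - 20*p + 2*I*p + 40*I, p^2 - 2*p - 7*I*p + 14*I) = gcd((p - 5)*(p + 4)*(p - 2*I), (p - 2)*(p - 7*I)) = 1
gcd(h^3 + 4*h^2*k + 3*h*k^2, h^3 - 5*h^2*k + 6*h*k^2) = h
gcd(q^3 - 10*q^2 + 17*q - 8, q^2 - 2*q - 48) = q - 8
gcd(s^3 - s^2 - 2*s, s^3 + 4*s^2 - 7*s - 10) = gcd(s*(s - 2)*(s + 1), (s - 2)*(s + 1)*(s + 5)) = s^2 - s - 2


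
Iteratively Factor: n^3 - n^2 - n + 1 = (n - 1)*(n^2 - 1) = (n - 1)*(n + 1)*(n - 1)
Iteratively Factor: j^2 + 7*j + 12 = (j + 3)*(j + 4)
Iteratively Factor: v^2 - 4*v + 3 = (v - 3)*(v - 1)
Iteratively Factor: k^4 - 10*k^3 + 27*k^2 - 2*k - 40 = (k + 1)*(k^3 - 11*k^2 + 38*k - 40) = (k - 2)*(k + 1)*(k^2 - 9*k + 20) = (k - 4)*(k - 2)*(k + 1)*(k - 5)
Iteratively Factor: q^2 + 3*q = (q)*(q + 3)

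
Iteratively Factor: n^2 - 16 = (n + 4)*(n - 4)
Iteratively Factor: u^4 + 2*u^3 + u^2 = (u + 1)*(u^3 + u^2) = u*(u + 1)*(u^2 + u) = u^2*(u + 1)*(u + 1)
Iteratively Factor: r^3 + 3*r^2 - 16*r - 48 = (r + 4)*(r^2 - r - 12) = (r + 3)*(r + 4)*(r - 4)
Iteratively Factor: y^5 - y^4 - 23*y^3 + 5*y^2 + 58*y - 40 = (y + 4)*(y^4 - 5*y^3 - 3*y^2 + 17*y - 10) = (y + 2)*(y + 4)*(y^3 - 7*y^2 + 11*y - 5) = (y - 1)*(y + 2)*(y + 4)*(y^2 - 6*y + 5) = (y - 1)^2*(y + 2)*(y + 4)*(y - 5)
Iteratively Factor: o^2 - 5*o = (o - 5)*(o)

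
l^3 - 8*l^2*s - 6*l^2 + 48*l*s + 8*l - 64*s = (l - 4)*(l - 2)*(l - 8*s)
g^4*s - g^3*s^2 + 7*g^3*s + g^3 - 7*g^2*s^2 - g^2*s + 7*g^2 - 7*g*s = g*(g + 7)*(g - s)*(g*s + 1)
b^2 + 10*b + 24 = (b + 4)*(b + 6)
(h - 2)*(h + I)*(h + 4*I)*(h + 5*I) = h^4 - 2*h^3 + 10*I*h^3 - 29*h^2 - 20*I*h^2 + 58*h - 20*I*h + 40*I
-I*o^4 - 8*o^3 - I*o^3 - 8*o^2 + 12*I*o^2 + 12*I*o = o*(o - 6*I)*(o - 2*I)*(-I*o - I)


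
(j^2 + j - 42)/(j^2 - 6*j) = (j + 7)/j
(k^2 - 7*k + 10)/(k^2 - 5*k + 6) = (k - 5)/(k - 3)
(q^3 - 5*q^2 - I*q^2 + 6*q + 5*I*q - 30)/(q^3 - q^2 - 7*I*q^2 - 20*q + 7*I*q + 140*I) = (q^2 - I*q + 6)/(q^2 + q*(4 - 7*I) - 28*I)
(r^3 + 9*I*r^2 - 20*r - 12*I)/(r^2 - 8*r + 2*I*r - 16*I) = (r^2 + 7*I*r - 6)/(r - 8)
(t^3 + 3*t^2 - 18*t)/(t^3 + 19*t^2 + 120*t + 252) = t*(t - 3)/(t^2 + 13*t + 42)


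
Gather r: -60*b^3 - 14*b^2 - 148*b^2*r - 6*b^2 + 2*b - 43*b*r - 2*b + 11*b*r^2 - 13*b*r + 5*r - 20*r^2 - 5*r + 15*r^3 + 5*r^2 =-60*b^3 - 20*b^2 + 15*r^3 + r^2*(11*b - 15) + r*(-148*b^2 - 56*b)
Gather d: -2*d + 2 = 2 - 2*d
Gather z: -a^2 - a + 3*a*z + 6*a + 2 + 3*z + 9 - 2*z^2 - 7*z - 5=-a^2 + 5*a - 2*z^2 + z*(3*a - 4) + 6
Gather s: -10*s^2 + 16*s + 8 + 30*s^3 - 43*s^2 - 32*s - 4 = 30*s^3 - 53*s^2 - 16*s + 4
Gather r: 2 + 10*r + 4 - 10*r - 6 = 0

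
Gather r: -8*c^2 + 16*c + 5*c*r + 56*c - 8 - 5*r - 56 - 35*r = -8*c^2 + 72*c + r*(5*c - 40) - 64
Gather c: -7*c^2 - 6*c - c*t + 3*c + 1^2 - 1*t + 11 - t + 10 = -7*c^2 + c*(-t - 3) - 2*t + 22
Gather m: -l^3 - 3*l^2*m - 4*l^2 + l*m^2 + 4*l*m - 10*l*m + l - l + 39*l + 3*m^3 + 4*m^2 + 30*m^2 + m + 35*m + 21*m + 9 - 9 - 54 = -l^3 - 4*l^2 + 39*l + 3*m^3 + m^2*(l + 34) + m*(-3*l^2 - 6*l + 57) - 54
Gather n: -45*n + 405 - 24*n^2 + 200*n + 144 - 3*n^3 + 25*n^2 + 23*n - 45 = -3*n^3 + n^2 + 178*n + 504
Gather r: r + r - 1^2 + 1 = 2*r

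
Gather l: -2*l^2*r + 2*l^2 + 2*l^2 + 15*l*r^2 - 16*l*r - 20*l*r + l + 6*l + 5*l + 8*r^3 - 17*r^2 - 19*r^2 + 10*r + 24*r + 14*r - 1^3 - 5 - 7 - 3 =l^2*(4 - 2*r) + l*(15*r^2 - 36*r + 12) + 8*r^3 - 36*r^2 + 48*r - 16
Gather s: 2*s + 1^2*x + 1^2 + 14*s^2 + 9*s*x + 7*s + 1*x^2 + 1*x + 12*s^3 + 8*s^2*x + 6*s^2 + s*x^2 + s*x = 12*s^3 + s^2*(8*x + 20) + s*(x^2 + 10*x + 9) + x^2 + 2*x + 1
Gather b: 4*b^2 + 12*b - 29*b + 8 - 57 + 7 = 4*b^2 - 17*b - 42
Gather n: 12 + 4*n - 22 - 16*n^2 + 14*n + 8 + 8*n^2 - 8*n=-8*n^2 + 10*n - 2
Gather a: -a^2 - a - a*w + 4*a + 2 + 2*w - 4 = -a^2 + a*(3 - w) + 2*w - 2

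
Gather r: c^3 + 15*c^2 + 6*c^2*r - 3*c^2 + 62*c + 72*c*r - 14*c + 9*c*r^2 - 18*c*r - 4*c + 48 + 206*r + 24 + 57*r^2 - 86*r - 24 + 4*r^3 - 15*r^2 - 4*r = c^3 + 12*c^2 + 44*c + 4*r^3 + r^2*(9*c + 42) + r*(6*c^2 + 54*c + 116) + 48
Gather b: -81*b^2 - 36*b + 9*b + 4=-81*b^2 - 27*b + 4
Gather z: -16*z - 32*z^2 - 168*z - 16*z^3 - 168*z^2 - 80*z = -16*z^3 - 200*z^2 - 264*z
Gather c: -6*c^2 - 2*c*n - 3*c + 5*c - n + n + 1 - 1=-6*c^2 + c*(2 - 2*n)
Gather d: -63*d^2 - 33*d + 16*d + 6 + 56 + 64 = -63*d^2 - 17*d + 126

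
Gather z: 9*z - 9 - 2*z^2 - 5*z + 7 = -2*z^2 + 4*z - 2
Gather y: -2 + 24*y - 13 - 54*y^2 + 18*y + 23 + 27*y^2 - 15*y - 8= -27*y^2 + 27*y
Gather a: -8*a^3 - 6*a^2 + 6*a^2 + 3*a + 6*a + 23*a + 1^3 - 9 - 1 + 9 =-8*a^3 + 32*a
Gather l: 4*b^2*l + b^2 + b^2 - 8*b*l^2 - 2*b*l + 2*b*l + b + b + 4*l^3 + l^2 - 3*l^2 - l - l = 2*b^2 + 2*b + 4*l^3 + l^2*(-8*b - 2) + l*(4*b^2 - 2)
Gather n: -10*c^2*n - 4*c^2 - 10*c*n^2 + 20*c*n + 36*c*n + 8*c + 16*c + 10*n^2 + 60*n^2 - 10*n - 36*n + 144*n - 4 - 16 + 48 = -4*c^2 + 24*c + n^2*(70 - 10*c) + n*(-10*c^2 + 56*c + 98) + 28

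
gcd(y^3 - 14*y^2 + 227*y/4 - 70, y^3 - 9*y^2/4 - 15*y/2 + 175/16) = y - 7/2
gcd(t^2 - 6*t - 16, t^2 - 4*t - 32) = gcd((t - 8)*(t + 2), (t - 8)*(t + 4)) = t - 8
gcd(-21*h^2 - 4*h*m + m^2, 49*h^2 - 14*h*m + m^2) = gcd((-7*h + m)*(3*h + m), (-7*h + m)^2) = 7*h - m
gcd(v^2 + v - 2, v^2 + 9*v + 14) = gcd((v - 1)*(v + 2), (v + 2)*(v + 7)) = v + 2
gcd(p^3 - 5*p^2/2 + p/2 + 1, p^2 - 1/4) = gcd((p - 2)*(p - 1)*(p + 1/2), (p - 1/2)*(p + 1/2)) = p + 1/2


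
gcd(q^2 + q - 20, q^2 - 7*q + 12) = q - 4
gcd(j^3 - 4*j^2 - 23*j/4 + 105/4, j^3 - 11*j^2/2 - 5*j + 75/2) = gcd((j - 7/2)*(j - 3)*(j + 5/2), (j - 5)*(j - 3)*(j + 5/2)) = j^2 - j/2 - 15/2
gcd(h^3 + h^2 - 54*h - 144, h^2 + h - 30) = h + 6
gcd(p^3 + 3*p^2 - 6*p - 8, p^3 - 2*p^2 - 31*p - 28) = p^2 + 5*p + 4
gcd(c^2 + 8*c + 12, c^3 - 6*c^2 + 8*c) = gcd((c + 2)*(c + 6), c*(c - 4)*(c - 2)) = 1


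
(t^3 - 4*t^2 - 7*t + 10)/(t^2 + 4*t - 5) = (t^2 - 3*t - 10)/(t + 5)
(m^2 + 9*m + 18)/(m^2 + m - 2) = (m^2 + 9*m + 18)/(m^2 + m - 2)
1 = 1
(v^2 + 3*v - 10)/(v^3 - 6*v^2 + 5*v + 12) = (v^2 + 3*v - 10)/(v^3 - 6*v^2 + 5*v + 12)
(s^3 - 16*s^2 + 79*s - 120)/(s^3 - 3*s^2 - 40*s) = (s^2 - 8*s + 15)/(s*(s + 5))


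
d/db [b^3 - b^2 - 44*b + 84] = 3*b^2 - 2*b - 44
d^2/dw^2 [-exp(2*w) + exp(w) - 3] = (1 - 4*exp(w))*exp(w)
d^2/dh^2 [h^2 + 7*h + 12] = 2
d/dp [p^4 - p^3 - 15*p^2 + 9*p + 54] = 4*p^3 - 3*p^2 - 30*p + 9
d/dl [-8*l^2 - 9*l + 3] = -16*l - 9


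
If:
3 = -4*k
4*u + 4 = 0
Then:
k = -3/4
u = -1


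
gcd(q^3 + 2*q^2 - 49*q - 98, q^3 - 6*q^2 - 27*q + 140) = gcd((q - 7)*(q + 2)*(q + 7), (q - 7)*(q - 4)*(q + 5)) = q - 7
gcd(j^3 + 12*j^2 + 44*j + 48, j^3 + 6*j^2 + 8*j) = j^2 + 6*j + 8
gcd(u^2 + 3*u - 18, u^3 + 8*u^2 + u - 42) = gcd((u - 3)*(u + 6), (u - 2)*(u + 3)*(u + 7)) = 1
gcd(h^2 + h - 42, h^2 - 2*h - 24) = h - 6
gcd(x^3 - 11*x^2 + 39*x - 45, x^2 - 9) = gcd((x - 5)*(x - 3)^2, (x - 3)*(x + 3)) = x - 3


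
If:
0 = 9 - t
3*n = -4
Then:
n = -4/3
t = 9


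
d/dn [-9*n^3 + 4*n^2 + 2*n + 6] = -27*n^2 + 8*n + 2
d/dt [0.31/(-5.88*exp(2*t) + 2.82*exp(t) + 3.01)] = (3.6456*exp(t) - 0.8742)*exp(t)/(-5.88*exp(2*t) + 2.82*exp(t) + 3.01)^2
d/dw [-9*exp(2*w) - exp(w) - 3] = (-18*exp(w) - 1)*exp(w)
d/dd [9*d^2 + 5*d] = 18*d + 5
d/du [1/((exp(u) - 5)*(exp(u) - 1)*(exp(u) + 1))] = -((exp(u) - 5)*(exp(u) - 1) + (exp(u) - 5)*(exp(u) + 1) + (exp(u) - 1)*(exp(u) + 1))/(4*(exp(u) - 5)^2*(exp(u) - 1)^2*cosh(u/2)^2)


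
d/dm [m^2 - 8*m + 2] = 2*m - 8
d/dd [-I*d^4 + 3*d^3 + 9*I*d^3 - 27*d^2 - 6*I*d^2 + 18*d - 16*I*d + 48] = -4*I*d^3 + d^2*(9 + 27*I) + d*(-54 - 12*I) + 18 - 16*I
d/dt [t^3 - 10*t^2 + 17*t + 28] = 3*t^2 - 20*t + 17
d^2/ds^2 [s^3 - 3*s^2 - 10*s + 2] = 6*s - 6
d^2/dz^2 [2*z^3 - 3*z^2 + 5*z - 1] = 12*z - 6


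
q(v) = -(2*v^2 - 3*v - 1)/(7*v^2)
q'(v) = -(4*v - 3)/(7*v^2) + 2*(2*v^2 - 3*v - 1)/(7*v^3) = (-3*v - 2)/(7*v^3)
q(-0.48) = -0.56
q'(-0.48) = 0.72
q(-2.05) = -0.46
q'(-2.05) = -0.07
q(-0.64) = -0.61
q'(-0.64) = 0.04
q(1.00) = 0.29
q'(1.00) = -0.71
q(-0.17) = 2.14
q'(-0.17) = 43.33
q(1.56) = 0.05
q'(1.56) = -0.25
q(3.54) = -0.15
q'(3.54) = -0.04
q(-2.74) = -0.42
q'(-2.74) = -0.04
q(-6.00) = -0.35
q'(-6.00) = -0.01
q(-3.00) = -0.41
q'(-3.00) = -0.04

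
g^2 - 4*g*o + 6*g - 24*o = (g + 6)*(g - 4*o)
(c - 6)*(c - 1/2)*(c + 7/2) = c^3 - 3*c^2 - 79*c/4 + 21/2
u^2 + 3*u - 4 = (u - 1)*(u + 4)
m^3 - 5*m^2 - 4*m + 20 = (m - 5)*(m - 2)*(m + 2)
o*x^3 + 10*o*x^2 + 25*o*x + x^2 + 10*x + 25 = (x + 5)^2*(o*x + 1)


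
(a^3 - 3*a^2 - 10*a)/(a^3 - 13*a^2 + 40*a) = (a + 2)/(a - 8)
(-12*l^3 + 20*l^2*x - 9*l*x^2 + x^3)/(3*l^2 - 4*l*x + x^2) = (12*l^2 - 8*l*x + x^2)/(-3*l + x)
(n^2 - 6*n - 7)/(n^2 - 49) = (n + 1)/(n + 7)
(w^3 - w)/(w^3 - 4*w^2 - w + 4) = w/(w - 4)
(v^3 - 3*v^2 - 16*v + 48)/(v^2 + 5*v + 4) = (v^2 - 7*v + 12)/(v + 1)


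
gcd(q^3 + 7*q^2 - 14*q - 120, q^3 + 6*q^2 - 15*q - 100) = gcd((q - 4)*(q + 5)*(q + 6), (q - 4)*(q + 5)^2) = q^2 + q - 20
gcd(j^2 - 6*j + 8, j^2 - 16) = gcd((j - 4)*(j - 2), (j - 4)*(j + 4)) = j - 4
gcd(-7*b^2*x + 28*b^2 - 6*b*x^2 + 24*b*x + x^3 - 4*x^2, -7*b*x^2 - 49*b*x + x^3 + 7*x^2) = -7*b + x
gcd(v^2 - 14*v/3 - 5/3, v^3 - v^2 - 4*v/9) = v + 1/3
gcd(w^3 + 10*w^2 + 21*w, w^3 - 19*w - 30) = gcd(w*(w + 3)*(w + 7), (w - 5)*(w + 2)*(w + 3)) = w + 3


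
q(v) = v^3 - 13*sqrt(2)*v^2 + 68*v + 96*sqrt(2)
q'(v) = 3*v^2 - 26*sqrt(2)*v + 68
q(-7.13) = -1646.17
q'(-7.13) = 482.68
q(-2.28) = -126.70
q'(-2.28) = 167.43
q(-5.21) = -858.97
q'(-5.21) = 341.00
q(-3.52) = -375.00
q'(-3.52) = 234.60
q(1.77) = 204.07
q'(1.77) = 12.32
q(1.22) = 193.18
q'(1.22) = 27.61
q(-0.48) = 98.78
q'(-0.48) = 86.34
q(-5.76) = -1056.98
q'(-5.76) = 379.33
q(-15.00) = -8395.81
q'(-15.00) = 1294.54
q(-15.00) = -8395.81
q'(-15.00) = 1294.54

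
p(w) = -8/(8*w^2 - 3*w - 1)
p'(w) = -8*(3 - 16*w)/(8*w^2 - 3*w - 1)^2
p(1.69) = -0.48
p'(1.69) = 0.68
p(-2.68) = -0.12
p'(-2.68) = -0.09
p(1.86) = -0.38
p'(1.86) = 0.48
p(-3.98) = -0.06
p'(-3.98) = -0.03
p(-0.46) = -3.86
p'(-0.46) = -19.29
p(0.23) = 6.32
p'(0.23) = 3.39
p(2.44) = -0.20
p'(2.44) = 0.19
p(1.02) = -1.88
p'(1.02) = 5.86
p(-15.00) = 0.00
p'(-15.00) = 0.00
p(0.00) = 8.00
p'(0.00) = -24.00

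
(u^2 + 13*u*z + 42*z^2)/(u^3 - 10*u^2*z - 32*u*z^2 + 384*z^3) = (u + 7*z)/(u^2 - 16*u*z + 64*z^2)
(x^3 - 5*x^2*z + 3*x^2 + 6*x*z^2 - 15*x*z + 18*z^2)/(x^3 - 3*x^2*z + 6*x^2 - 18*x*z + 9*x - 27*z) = (x - 2*z)/(x + 3)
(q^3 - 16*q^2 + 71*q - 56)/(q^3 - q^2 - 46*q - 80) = (q^2 - 8*q + 7)/(q^2 + 7*q + 10)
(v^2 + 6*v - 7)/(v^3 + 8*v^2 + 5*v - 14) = 1/(v + 2)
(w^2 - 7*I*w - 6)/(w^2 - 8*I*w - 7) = (w - 6*I)/(w - 7*I)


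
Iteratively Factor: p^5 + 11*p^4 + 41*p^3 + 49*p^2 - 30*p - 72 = (p - 1)*(p^4 + 12*p^3 + 53*p^2 + 102*p + 72) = (p - 1)*(p + 4)*(p^3 + 8*p^2 + 21*p + 18) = (p - 1)*(p + 3)*(p + 4)*(p^2 + 5*p + 6) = (p - 1)*(p + 2)*(p + 3)*(p + 4)*(p + 3)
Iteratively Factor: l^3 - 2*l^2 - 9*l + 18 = (l + 3)*(l^2 - 5*l + 6) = (l - 2)*(l + 3)*(l - 3)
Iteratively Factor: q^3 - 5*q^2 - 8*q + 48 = (q - 4)*(q^2 - q - 12) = (q - 4)^2*(q + 3)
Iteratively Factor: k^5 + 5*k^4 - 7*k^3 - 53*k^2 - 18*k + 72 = (k + 3)*(k^4 + 2*k^3 - 13*k^2 - 14*k + 24) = (k + 2)*(k + 3)*(k^3 - 13*k + 12) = (k - 3)*(k + 2)*(k + 3)*(k^2 + 3*k - 4) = (k - 3)*(k + 2)*(k + 3)*(k + 4)*(k - 1)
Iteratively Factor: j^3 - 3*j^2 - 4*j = (j + 1)*(j^2 - 4*j) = j*(j + 1)*(j - 4)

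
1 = 1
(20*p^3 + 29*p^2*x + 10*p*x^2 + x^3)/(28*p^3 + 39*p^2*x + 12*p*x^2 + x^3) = (5*p + x)/(7*p + x)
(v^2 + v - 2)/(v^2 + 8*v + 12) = (v - 1)/(v + 6)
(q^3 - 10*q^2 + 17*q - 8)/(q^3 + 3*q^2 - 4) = (q^2 - 9*q + 8)/(q^2 + 4*q + 4)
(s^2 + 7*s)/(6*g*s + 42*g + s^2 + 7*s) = s/(6*g + s)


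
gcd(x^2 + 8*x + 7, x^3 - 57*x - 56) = x^2 + 8*x + 7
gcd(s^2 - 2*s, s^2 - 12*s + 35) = 1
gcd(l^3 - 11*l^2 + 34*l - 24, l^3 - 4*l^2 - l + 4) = l^2 - 5*l + 4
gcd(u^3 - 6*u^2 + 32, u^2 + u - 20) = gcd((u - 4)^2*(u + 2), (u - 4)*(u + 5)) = u - 4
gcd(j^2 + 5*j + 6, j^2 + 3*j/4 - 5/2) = j + 2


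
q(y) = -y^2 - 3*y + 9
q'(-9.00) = 15.00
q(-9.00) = -45.00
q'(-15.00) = 27.00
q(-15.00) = -171.00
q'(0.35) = -3.70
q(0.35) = 7.83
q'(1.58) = -6.16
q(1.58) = 1.76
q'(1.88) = -6.76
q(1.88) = -0.17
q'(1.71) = -6.42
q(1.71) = 0.95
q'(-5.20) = 7.40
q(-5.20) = -2.44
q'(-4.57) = 6.14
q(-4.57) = 1.83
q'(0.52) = -4.04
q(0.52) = 7.17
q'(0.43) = -3.86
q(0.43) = 7.53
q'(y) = -2*y - 3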